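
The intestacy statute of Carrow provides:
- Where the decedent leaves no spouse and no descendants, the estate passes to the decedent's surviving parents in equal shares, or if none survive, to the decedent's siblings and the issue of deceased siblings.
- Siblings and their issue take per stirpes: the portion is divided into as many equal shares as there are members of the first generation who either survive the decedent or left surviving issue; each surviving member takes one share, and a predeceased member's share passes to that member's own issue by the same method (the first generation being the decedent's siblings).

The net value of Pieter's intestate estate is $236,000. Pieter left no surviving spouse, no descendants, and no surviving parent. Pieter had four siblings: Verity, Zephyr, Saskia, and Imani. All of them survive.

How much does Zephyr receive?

Zephyr receives $59,000.

The entire $236,000 passes to the siblings and their issue.
That amount ($236,000) is divided into 4 shares of $59,000: Verity, Zephyr, Saskia, and Imani each take $59,000.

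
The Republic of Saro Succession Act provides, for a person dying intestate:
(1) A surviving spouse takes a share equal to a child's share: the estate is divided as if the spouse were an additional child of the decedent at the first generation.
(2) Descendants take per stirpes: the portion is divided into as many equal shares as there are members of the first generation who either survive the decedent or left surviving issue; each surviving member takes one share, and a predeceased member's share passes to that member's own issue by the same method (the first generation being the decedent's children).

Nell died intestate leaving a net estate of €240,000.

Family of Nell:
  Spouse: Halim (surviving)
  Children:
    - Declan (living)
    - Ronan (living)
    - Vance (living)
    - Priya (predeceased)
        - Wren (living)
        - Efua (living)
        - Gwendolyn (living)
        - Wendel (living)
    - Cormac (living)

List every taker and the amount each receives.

Halim: €40,000; Declan: €40,000; Ronan: €40,000; Vance: €40,000; Wren: €10,000; Efua: €10,000; Gwendolyn: €10,000; Wendel: €10,000; Cormac: €40,000

The spouse counts as an additional share at the children's level, so there are 6 primary shares of €40,000. Halim takes one such share (€40,000).
The children's combined portion (€200,000) is divided into 5 shares of €40,000: Declan, Ronan, Vance, and Cormac each take €40,000; Priya's €40,000 share passes to Priya's issue.
Priya's share (€40,000) is divided into 4 shares of €10,000: Wren, Efua, Gwendolyn, and Wendel each take €10,000.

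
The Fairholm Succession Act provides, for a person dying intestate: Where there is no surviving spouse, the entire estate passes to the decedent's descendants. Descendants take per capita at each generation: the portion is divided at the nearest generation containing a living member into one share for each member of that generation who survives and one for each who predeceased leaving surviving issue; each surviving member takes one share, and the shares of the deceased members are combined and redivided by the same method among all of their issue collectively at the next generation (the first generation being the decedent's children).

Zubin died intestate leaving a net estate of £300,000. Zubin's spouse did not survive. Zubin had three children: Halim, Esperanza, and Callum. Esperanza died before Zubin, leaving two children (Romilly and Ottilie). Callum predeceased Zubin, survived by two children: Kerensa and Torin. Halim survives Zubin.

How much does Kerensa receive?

The entire £300,000 passes to the descendants.
That amount (£300,000) is divided at the children's generation into 3 shares of £100,000. Halim takes £100,000. The 2 shares of the deceased (Esperanza and Callum) are combined into a pool of £200,000.
That pool (£200,000) is divided at the grandchildren's generation equally among Romilly, Ottilie, Kerensa, and Torin: £50,000 each.

Kerensa receives £50,000.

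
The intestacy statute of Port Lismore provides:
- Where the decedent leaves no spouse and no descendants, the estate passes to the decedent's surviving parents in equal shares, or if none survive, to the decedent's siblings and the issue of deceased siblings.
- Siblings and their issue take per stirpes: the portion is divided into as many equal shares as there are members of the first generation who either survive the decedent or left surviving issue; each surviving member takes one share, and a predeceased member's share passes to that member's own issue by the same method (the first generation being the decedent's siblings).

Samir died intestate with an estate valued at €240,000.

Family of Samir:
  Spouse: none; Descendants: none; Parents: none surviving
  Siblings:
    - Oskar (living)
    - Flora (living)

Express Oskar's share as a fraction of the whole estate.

Oskar receives 1/2 of the estate.

The entire €240,000 passes to the siblings and their issue.
That amount (€240,000) is divided into 2 shares of €120,000: Oskar and Flora each take €120,000.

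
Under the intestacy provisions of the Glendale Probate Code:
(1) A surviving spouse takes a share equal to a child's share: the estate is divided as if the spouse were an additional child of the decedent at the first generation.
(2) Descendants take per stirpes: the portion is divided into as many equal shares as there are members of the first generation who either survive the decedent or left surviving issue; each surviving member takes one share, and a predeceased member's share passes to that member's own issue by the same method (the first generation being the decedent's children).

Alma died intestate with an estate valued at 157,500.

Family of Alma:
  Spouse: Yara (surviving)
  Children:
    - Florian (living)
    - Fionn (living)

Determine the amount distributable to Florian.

The spouse counts as an additional share at the children's level, so there are 3 primary shares of 52,500. Yara takes one such share (52,500).
The children's combined portion (105,000) is divided into 2 shares of 52,500: Florian and Fionn each take 52,500.

Florian receives 52,500.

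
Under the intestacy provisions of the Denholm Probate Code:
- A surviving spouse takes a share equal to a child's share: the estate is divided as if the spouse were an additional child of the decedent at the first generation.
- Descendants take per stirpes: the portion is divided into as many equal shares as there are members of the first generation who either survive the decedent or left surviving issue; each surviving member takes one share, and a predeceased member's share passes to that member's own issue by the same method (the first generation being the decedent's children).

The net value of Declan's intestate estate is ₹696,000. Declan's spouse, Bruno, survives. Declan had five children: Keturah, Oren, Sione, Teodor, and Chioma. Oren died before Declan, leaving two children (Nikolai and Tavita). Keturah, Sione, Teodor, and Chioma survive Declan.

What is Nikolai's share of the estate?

The spouse counts as an additional share at the children's level, so there are 6 primary shares of ₹116,000. Bruno takes one such share (₹116,000).
The children's combined portion (₹580,000) is divided into 5 shares of ₹116,000: Keturah, Sione, Teodor, and Chioma each take ₹116,000; Oren's ₹116,000 share passes to Oren's issue.
Oren's share (₹116,000) is divided into 2 shares of ₹58,000: Nikolai and Tavita each take ₹58,000.

Nikolai receives ₹58,000.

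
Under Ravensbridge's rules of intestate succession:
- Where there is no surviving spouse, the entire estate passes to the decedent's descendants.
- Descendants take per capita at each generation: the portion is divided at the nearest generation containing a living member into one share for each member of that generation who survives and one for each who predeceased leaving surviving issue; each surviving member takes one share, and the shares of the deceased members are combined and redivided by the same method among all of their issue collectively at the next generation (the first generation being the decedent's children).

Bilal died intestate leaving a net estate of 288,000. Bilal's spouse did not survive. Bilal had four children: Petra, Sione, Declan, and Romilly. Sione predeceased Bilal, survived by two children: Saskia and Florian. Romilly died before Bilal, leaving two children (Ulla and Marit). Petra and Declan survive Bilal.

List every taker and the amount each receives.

Petra: 72,000; Saskia: 36,000; Florian: 36,000; Declan: 72,000; Ulla: 36,000; Marit: 36,000

The entire 288,000 passes to the descendants.
That amount (288,000) is divided at the children's generation into 4 shares of 72,000. Petra and Declan each take 72,000. The 2 shares of the deceased (Sione and Romilly) are combined into a pool of 144,000.
That pool (144,000) is divided at the grandchildren's generation equally among Saskia, Florian, Ulla, and Marit: 36,000 each.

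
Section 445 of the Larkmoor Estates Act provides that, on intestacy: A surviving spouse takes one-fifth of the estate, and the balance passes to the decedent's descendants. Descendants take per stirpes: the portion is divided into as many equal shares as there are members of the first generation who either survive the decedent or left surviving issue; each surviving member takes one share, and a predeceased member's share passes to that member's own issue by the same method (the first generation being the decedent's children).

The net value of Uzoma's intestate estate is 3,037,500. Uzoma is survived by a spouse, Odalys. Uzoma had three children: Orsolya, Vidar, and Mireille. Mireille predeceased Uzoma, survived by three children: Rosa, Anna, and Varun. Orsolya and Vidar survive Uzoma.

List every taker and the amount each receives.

Odalys: 607,500; Orsolya: 810,000; Vidar: 810,000; Rosa: 270,000; Anna: 270,000; Varun: 270,000

Odalys takes one-fifth of 3,037,500 = 607,500. The remaining 2,430,000 passes to the descendants.
The descendants' portion (2,430,000) is divided into 3 shares of 810,000: Orsolya and Vidar each take 810,000; Mireille's 810,000 share passes to Mireille's issue.
Mireille's share (810,000) is divided into 3 shares of 270,000: Rosa, Anna, and Varun each take 270,000.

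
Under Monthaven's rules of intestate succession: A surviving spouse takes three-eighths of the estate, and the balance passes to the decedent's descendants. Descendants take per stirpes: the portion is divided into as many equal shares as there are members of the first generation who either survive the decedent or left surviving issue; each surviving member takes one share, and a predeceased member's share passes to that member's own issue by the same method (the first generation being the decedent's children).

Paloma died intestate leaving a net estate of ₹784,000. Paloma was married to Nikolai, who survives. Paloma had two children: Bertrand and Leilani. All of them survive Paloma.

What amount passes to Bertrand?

Nikolai takes three-eighths of ₹784,000 = ₹294,000. The remaining ₹490,000 passes to the descendants.
The descendants' portion (₹490,000) is divided into 2 shares of ₹245,000: Bertrand and Leilani each take ₹245,000.

Bertrand receives ₹245,000.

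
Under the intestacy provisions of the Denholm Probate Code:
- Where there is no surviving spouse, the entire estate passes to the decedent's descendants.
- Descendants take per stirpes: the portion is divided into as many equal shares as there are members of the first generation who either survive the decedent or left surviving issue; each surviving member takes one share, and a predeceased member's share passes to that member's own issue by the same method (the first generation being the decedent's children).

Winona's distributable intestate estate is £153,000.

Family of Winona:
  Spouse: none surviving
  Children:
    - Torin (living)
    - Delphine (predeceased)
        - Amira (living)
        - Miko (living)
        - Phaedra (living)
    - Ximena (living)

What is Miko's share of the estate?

The entire £153,000 passes to the descendants.
That amount (£153,000) is divided into 3 shares of £51,000: Torin and Ximena each take £51,000; Delphine's £51,000 share passes to Delphine's issue.
Delphine's share (£51,000) is divided into 3 shares of £17,000: Amira, Miko, and Phaedra each take £17,000.

Miko receives £17,000.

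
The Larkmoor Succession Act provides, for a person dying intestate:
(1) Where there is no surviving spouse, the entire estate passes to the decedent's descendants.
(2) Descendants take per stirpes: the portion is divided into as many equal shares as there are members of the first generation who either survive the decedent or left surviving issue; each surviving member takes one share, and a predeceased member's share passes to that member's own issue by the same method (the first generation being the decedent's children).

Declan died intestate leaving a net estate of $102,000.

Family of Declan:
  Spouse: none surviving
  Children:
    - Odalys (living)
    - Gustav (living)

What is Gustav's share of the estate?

Gustav receives $51,000.

The entire $102,000 passes to the descendants.
That amount ($102,000) is divided into 2 shares of $51,000: Odalys and Gustav each take $51,000.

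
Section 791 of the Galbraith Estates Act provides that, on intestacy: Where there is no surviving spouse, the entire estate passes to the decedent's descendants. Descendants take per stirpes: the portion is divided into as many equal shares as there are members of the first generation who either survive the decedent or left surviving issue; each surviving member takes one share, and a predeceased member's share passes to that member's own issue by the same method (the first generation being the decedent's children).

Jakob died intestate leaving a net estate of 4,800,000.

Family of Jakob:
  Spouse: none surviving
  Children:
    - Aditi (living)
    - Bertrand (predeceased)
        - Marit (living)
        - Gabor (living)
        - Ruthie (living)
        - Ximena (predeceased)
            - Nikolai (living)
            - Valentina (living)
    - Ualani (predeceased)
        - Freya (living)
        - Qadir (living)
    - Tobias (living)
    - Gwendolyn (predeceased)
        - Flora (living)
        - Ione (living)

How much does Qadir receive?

Qadir receives 480,000.

The entire 4,800,000 passes to the descendants.
That amount (4,800,000) is divided into 5 shares of 960,000: Aditi and Tobias each take 960,000; Bertrand's 960,000 share passes to Bertrand's issue; Ualani's 960,000 share passes to Ualani's issue; Gwendolyn's 960,000 share passes to Gwendolyn's issue.
Bertrand's share (960,000) is divided into 4 shares of 240,000: Marit, Gabor, and Ruthie each take 240,000; Ximena's 240,000 share passes to Ximena's issue.
Ximena's share (240,000) is divided into 2 shares of 120,000: Nikolai and Valentina each take 120,000.
Ualani's share (960,000) is divided into 2 shares of 480,000: Freya and Qadir each take 480,000.
Gwendolyn's share (960,000) is divided into 2 shares of 480,000: Flora and Ione each take 480,000.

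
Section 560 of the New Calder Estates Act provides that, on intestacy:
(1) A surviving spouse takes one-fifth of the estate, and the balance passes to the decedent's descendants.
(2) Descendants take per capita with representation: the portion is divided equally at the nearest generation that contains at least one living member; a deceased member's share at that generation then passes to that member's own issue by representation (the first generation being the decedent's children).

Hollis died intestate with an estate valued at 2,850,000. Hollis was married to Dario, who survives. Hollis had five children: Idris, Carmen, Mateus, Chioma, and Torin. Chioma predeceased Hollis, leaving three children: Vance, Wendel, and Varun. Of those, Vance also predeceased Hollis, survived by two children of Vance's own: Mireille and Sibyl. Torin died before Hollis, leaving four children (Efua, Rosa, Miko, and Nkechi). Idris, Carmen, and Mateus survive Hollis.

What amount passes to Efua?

Dario takes one-fifth of 2,850,000 = 570,000. The remaining 2,280,000 passes to the descendants.
The descendants' portion (2,280,000) is divided into 5 shares of 456,000: Idris, Carmen, and Mateus each take 456,000; Chioma's 456,000 share passes to Chioma's issue; Torin's 456,000 share passes to Torin's issue.
Chioma's share (456,000) is divided into 3 shares of 152,000: Wendel and Varun each take 152,000; Vance's 152,000 share passes to Vance's issue.
Vance's share (152,000) is divided into 2 shares of 76,000: Mireille and Sibyl each take 76,000.
Torin's share (456,000) is divided into 4 shares of 114,000: Efua, Rosa, Miko, and Nkechi each take 114,000.

Efua receives 114,000.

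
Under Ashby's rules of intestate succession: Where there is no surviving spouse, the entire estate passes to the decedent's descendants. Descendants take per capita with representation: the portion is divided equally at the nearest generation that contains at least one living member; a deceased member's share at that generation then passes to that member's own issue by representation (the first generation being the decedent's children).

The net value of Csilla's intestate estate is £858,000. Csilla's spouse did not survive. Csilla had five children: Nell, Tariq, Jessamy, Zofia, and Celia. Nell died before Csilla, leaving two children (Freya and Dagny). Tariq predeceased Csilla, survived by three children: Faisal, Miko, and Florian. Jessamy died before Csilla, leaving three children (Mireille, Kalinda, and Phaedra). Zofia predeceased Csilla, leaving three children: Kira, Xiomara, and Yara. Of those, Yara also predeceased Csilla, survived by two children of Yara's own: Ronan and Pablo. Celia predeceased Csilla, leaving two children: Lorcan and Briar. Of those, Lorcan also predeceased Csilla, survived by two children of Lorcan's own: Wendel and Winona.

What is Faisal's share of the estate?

The entire £858,000 passes to the descendants.
No child survives, so the initial division is made at the grandchildren's generation.
That amount (£858,000) is divided into 13 shares of £66,000: Freya, Dagny, Faisal, Miko, Florian, Mireille, Kalinda, Phaedra, Kira, Xiomara, and Briar each take £66,000; Yara's £66,000 share passes to Yara's issue; Lorcan's £66,000 share passes to Lorcan's issue.
Yara's share (£66,000) is divided into 2 shares of £33,000: Ronan and Pablo each take £33,000.
Lorcan's share (£66,000) is divided into 2 shares of £33,000: Wendel and Winona each take £33,000.

Faisal receives £66,000.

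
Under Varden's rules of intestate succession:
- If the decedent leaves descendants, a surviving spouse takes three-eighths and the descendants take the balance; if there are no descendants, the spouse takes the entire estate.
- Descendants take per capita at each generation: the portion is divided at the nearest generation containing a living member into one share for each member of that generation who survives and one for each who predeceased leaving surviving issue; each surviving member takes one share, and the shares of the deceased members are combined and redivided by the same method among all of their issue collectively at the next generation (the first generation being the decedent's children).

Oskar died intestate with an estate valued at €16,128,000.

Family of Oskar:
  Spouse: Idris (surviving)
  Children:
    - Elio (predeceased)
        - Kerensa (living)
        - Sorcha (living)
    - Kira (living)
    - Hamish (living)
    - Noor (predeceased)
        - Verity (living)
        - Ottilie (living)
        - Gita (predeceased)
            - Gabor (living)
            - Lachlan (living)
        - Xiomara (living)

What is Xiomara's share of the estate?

Idris takes three-eighths of €16,128,000 = €6,048,000. The remaining €10,080,000 passes to the descendants.
The descendants' portion (€10,080,000) is divided at the children's generation into 4 shares of €2,520,000. Kira and Hamish each take €2,520,000. The 2 shares of the deceased (Elio and Noor) are combined into a pool of €5,040,000.
That pool (€5,040,000) is divided at the grandchildren's generation into 6 shares of €840,000. Kerensa, Sorcha, Verity, Ottilie, and Xiomara each take €840,000. The remaining share for the deceased Gita (€840,000) is carried to the next generation.
That pool (€840,000) is divided at the great-grandchildren's generation equally among Gabor and Lachlan: €420,000 each.

Xiomara receives €840,000.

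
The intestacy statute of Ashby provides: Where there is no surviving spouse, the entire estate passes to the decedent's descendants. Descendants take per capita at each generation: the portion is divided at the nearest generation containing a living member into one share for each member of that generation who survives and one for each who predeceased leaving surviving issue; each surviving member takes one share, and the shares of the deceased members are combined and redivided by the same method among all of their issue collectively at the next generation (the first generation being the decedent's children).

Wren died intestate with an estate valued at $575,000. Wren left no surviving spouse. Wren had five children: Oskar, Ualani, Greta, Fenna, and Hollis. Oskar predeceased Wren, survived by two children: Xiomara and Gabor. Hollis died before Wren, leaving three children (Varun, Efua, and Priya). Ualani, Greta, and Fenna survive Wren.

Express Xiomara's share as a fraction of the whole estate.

Xiomara receives 2/25 of the estate.

The entire $575,000 passes to the descendants.
That amount ($575,000) is divided at the children's generation into 5 shares of $115,000. Ualani, Greta, and Fenna each take $115,000. The 2 shares of the deceased (Oskar and Hollis) are combined into a pool of $230,000.
That pool ($230,000) is divided at the grandchildren's generation equally among Xiomara, Gabor, Varun, Efua, and Priya: $46,000 each.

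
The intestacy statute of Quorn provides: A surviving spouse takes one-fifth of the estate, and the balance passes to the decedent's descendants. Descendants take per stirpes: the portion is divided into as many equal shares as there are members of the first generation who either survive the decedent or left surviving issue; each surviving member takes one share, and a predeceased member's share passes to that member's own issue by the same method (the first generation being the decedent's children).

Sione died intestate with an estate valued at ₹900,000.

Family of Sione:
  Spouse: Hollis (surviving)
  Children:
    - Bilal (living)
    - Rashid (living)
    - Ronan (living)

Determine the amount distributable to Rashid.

Rashid receives ₹240,000.

Hollis takes one-fifth of ₹900,000 = ₹180,000. The remaining ₹720,000 passes to the descendants.
The descendants' portion (₹720,000) is divided into 3 shares of ₹240,000: Bilal, Rashid, and Ronan each take ₹240,000.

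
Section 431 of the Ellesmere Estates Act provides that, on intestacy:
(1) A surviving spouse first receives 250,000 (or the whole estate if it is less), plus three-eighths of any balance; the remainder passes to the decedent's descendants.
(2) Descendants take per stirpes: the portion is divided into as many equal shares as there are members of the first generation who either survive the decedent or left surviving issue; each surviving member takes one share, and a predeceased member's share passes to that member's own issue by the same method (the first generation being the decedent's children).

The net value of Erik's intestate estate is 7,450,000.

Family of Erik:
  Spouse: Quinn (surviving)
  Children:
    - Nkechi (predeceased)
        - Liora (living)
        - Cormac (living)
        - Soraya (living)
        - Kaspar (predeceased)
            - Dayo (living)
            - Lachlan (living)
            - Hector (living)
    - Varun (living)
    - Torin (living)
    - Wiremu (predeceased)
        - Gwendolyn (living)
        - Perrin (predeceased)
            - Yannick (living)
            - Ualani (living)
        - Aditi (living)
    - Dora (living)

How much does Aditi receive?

Quinn first takes 250,000, leaving a balance of 7,200,000. Quinn then takes three-eighths of the balance (2,700,000), for a total of 2,950,000. The remaining 4,500,000 passes to the descendants.
The descendants' portion (4,500,000) is divided into 5 shares of 900,000: Varun, Torin, and Dora each take 900,000; Nkechi's 900,000 share passes to Nkechi's issue; Wiremu's 900,000 share passes to Wiremu's issue.
Nkechi's share (900,000) is divided into 4 shares of 225,000: Liora, Cormac, and Soraya each take 225,000; Kaspar's 225,000 share passes to Kaspar's issue.
Kaspar's share (225,000) is divided into 3 shares of 75,000: Dayo, Lachlan, and Hector each take 75,000.
Wiremu's share (900,000) is divided into 3 shares of 300,000: Gwendolyn and Aditi each take 300,000; Perrin's 300,000 share passes to Perrin's issue.
Perrin's share (300,000) is divided into 2 shares of 150,000: Yannick and Ualani each take 150,000.

Aditi receives 300,000.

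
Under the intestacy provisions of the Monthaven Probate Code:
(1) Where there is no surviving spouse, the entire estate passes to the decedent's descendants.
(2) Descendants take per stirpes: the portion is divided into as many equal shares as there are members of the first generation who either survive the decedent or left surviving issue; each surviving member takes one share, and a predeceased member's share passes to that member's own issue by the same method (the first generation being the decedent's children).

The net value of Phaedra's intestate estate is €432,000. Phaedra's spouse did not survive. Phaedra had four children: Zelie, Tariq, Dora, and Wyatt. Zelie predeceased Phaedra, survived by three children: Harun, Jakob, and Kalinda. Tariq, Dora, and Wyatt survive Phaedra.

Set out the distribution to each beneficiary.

The entire €432,000 passes to the descendants.
That amount (€432,000) is divided into 4 shares of €108,000: Tariq, Dora, and Wyatt each take €108,000; Zelie's €108,000 share passes to Zelie's issue.
Zelie's share (€108,000) is divided into 3 shares of €36,000: Harun, Jakob, and Kalinda each take €36,000.

Harun: €36,000; Jakob: €36,000; Kalinda: €36,000; Tariq: €108,000; Dora: €108,000; Wyatt: €108,000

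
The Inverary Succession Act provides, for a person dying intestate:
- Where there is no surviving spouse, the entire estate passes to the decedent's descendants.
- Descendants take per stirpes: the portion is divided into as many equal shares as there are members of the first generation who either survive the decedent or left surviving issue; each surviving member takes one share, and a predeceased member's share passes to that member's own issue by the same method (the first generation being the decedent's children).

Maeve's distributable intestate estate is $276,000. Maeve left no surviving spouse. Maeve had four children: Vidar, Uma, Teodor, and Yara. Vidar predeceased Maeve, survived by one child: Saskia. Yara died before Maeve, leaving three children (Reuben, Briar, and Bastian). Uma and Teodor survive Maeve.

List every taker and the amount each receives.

The entire $276,000 passes to the descendants.
That amount ($276,000) is divided into 4 shares of $69,000: Uma and Teodor each take $69,000; Vidar's $69,000 share passes to Vidar's issue; Yara's $69,000 share passes to Yara's issue.
Vidar's share ($69,000) passes entirely to Saskia.
Yara's share ($69,000) is divided into 3 shares of $23,000: Reuben, Briar, and Bastian each take $23,000.

Saskia: $69,000; Uma: $69,000; Teodor: $69,000; Reuben: $23,000; Briar: $23,000; Bastian: $23,000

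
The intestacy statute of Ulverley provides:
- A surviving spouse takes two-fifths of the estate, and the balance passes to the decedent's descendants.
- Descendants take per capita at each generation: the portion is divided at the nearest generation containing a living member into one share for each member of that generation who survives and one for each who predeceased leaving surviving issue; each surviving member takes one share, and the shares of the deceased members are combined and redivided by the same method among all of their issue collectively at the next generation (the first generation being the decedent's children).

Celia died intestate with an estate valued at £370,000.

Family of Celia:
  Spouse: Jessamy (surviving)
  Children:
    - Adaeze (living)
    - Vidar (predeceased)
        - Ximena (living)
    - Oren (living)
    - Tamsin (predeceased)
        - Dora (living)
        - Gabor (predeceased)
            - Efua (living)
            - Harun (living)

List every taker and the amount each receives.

Jessamy: £148,000; Adaeze: £55,500; Ximena: £37,000; Oren: £55,500; Dora: £37,000; Efua: £18,500; Harun: £18,500

Jessamy takes two-fifths of £370,000 = £148,000. The remaining £222,000 passes to the descendants.
The descendants' portion (£222,000) is divided at the children's generation into 4 shares of £55,500. Adaeze and Oren each take £55,500. The 2 shares of the deceased (Vidar and Tamsin) are combined into a pool of £111,000.
That pool (£111,000) is divided at the grandchildren's generation into 3 shares of £37,000. Ximena and Dora each take £37,000. The remaining share for the deceased Gabor (£37,000) is carried to the next generation.
That pool (£37,000) is divided at the great-grandchildren's generation equally among Efua and Harun: £18,500 each.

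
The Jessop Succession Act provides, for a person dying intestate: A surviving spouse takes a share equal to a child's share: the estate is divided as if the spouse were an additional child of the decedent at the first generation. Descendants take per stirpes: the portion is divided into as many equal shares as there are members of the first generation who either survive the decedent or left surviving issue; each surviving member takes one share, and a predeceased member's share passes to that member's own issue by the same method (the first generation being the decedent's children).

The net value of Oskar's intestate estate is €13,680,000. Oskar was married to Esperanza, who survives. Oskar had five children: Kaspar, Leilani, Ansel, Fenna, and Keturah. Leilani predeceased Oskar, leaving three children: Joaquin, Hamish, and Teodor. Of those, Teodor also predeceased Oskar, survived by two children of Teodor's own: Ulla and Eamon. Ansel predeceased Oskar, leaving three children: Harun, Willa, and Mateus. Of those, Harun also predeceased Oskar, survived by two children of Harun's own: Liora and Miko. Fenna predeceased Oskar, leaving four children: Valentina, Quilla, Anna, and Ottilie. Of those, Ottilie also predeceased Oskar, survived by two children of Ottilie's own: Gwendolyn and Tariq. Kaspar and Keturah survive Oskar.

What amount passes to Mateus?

Mateus receives €760,000.

The spouse counts as an additional share at the children's level, so there are 6 primary shares of €2,280,000. Esperanza takes one such share (€2,280,000).
The children's combined portion (€11,400,000) is divided into 5 shares of €2,280,000: Kaspar and Keturah each take €2,280,000; Leilani's €2,280,000 share passes to Leilani's issue; Ansel's €2,280,000 share passes to Ansel's issue; Fenna's €2,280,000 share passes to Fenna's issue.
Leilani's share (€2,280,000) is divided into 3 shares of €760,000: Joaquin and Hamish each take €760,000; Teodor's €760,000 share passes to Teodor's issue.
Teodor's share (€760,000) is divided into 2 shares of €380,000: Ulla and Eamon each take €380,000.
Ansel's share (€2,280,000) is divided into 3 shares of €760,000: Willa and Mateus each take €760,000; Harun's €760,000 share passes to Harun's issue.
Harun's share (€760,000) is divided into 2 shares of €380,000: Liora and Miko each take €380,000.
Fenna's share (€2,280,000) is divided into 4 shares of €570,000: Valentina, Quilla, and Anna each take €570,000; Ottilie's €570,000 share passes to Ottilie's issue.
Ottilie's share (€570,000) is divided into 2 shares of €285,000: Gwendolyn and Tariq each take €285,000.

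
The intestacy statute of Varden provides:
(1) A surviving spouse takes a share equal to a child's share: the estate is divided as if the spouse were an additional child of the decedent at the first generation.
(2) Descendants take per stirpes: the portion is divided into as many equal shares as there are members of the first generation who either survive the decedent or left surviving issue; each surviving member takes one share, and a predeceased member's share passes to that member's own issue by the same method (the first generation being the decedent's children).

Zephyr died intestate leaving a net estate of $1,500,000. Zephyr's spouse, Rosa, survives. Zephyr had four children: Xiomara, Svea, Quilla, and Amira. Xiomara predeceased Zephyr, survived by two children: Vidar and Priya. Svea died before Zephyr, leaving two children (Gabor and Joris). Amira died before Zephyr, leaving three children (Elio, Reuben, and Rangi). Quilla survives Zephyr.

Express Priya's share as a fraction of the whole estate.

Priya receives 1/10 of the estate.

The spouse counts as an additional share at the children's level, so there are 5 primary shares of $300,000. Rosa takes one such share ($300,000).
The children's combined portion ($1,200,000) is divided into 4 shares of $300,000: Quilla takes $300,000; Xiomara's $300,000 share passes to Xiomara's issue; Svea's $300,000 share passes to Svea's issue; Amira's $300,000 share passes to Amira's issue.
Xiomara's share ($300,000) is divided into 2 shares of $150,000: Vidar and Priya each take $150,000.
Svea's share ($300,000) is divided into 2 shares of $150,000: Gabor and Joris each take $150,000.
Amira's share ($300,000) is divided into 3 shares of $100,000: Elio, Reuben, and Rangi each take $100,000.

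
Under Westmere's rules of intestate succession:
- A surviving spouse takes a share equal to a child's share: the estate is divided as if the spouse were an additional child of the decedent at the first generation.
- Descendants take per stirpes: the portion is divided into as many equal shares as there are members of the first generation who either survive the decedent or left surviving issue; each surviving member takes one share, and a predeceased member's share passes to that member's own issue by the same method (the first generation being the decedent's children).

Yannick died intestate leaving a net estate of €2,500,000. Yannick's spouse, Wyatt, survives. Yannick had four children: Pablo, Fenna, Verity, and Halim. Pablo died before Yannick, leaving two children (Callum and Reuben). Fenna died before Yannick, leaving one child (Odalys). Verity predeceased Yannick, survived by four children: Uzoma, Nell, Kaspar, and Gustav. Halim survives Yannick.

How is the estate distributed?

Wyatt: €500,000; Callum: €250,000; Reuben: €250,000; Odalys: €500,000; Uzoma: €125,000; Nell: €125,000; Kaspar: €125,000; Gustav: €125,000; Halim: €500,000

The spouse counts as an additional share at the children's level, so there are 5 primary shares of €500,000. Wyatt takes one such share (€500,000).
The children's combined portion (€2,000,000) is divided into 4 shares of €500,000: Halim takes €500,000; Pablo's €500,000 share passes to Pablo's issue; Fenna's €500,000 share passes to Fenna's issue; Verity's €500,000 share passes to Verity's issue.
Pablo's share (€500,000) is divided into 2 shares of €250,000: Callum and Reuben each take €250,000.
Fenna's share (€500,000) passes entirely to Odalys.
Verity's share (€500,000) is divided into 4 shares of €125,000: Uzoma, Nell, Kaspar, and Gustav each take €125,000.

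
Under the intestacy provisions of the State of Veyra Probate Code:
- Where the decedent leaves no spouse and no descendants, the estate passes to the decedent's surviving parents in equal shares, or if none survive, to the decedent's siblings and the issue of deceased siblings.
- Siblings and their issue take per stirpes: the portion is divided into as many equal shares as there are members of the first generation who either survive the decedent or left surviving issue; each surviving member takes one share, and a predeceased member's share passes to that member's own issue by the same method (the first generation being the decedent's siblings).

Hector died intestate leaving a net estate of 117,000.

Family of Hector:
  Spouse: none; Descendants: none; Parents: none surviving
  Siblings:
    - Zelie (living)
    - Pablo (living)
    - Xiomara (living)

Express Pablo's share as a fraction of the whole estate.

Pablo receives 1/3 of the estate.

The entire 117,000 passes to the siblings and their issue.
That amount (117,000) is divided into 3 shares of 39,000: Zelie, Pablo, and Xiomara each take 39,000.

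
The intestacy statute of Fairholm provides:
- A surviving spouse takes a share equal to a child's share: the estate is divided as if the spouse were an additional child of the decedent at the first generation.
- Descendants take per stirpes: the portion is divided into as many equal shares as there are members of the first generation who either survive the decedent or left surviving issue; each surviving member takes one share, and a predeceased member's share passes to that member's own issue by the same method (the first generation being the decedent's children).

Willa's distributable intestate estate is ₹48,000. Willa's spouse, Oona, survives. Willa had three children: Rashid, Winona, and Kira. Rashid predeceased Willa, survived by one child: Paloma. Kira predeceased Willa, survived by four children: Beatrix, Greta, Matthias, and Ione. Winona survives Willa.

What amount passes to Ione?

The spouse counts as an additional share at the children's level, so there are 4 primary shares of ₹12,000. Oona takes one such share (₹12,000).
The children's combined portion (₹36,000) is divided into 3 shares of ₹12,000: Winona takes ₹12,000; Rashid's ₹12,000 share passes to Rashid's issue; Kira's ₹12,000 share passes to Kira's issue.
Rashid's share (₹12,000) passes entirely to Paloma.
Kira's share (₹12,000) is divided into 4 shares of ₹3,000: Beatrix, Greta, Matthias, and Ione each take ₹3,000.

Ione receives ₹3,000.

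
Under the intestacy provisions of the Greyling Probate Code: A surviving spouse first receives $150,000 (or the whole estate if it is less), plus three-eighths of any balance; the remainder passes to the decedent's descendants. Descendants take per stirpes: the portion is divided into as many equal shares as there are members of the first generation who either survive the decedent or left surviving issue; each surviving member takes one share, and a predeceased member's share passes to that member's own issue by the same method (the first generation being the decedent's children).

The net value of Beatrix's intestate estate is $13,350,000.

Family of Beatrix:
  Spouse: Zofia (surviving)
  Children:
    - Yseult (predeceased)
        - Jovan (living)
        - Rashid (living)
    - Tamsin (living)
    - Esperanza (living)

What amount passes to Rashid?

Zofia first takes $150,000, leaving a balance of $13,200,000. Zofia then takes three-eighths of the balance ($4,950,000), for a total of $5,100,000. The remaining $8,250,000 passes to the descendants.
The descendants' portion ($8,250,000) is divided into 3 shares of $2,750,000: Tamsin and Esperanza each take $2,750,000; Yseult's $2,750,000 share passes to Yseult's issue.
Yseult's share ($2,750,000) is divided into 2 shares of $1,375,000: Jovan and Rashid each take $1,375,000.

Rashid receives $1,375,000.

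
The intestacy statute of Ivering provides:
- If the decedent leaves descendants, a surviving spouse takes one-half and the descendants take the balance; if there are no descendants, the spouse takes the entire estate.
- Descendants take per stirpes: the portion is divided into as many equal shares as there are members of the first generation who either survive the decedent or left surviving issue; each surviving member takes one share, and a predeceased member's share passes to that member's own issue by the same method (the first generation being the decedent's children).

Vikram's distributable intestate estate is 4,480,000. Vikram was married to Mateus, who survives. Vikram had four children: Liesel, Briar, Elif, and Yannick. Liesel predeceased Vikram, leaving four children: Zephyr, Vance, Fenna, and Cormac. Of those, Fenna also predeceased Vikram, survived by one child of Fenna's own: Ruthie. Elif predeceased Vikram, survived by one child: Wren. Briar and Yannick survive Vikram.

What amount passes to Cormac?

Cormac receives 140,000.

Mateus takes one-half of 4,480,000 = 2,240,000. The remaining 2,240,000 passes to the descendants.
The descendants' portion (2,240,000) is divided into 4 shares of 560,000: Briar and Yannick each take 560,000; Liesel's 560,000 share passes to Liesel's issue; Elif's 560,000 share passes to Elif's issue.
Liesel's share (560,000) is divided into 4 shares of 140,000: Zephyr, Vance, and Cormac each take 140,000; Fenna's 140,000 share passes to Fenna's issue.
Fenna's share (140,000) passes entirely to Ruthie.
Elif's share (560,000) passes entirely to Wren.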